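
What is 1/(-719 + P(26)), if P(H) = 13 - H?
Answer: -1/732 ≈ -0.0013661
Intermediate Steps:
1/(-719 + P(26)) = 1/(-719 + (13 - 1*26)) = 1/(-719 + (13 - 26)) = 1/(-719 - 13) = 1/(-732) = -1/732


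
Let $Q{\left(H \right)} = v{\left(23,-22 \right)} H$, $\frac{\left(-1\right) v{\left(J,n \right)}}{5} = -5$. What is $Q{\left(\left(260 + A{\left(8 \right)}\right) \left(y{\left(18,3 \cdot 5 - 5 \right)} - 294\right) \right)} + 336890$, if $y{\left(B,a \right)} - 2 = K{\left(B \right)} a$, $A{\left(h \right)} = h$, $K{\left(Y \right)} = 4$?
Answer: $-1351510$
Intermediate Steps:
$v{\left(J,n \right)} = 25$ ($v{\left(J,n \right)} = \left(-5\right) \left(-5\right) = 25$)
$y{\left(B,a \right)} = 2 + 4 a$
$Q{\left(H \right)} = 25 H$
$Q{\left(\left(260 + A{\left(8 \right)}\right) \left(y{\left(18,3 \cdot 5 - 5 \right)} - 294\right) \right)} + 336890 = 25 \left(260 + 8\right) \left(\left(2 + 4 \left(3 \cdot 5 - 5\right)\right) - 294\right) + 336890 = 25 \cdot 268 \left(\left(2 + 4 \left(15 - 5\right)\right) - 294\right) + 336890 = 25 \cdot 268 \left(\left(2 + 4 \cdot 10\right) - 294\right) + 336890 = 25 \cdot 268 \left(\left(2 + 40\right) - 294\right) + 336890 = 25 \cdot 268 \left(42 - 294\right) + 336890 = 25 \cdot 268 \left(-252\right) + 336890 = 25 \left(-67536\right) + 336890 = -1688400 + 336890 = -1351510$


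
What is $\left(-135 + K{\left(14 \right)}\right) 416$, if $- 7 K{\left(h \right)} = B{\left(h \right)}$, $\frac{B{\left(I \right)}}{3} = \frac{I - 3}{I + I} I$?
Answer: $- \frac{399984}{7} \approx -57141.0$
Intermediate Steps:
$B{\left(I \right)} = - \frac{9}{2} + \frac{3 I}{2}$ ($B{\left(I \right)} = 3 \frac{I - 3}{I + I} I = 3 \frac{-3 + I}{2 I} I = 3 \left(- \frac{3}{2} + \frac{I}{2}\right) = - \frac{9}{2} + \frac{3 I}{2}$)
$K{\left(h \right)} = \frac{9}{14} - \frac{3 h}{14}$ ($K{\left(h \right)} = - \frac{- \frac{9}{2} + \frac{3 h}{2}}{7} = \frac{9}{14} - \frac{3 h}{14}$)
$\left(-135 + K{\left(14 \right)}\right) 416 = \left(-135 + \left(\frac{9}{14} - 3\right)\right) 416 = \left(-135 - \frac{33}{14}\right) 416 = \left(- \frac{1923}{14}\right) 416 = - \frac{399984}{7}$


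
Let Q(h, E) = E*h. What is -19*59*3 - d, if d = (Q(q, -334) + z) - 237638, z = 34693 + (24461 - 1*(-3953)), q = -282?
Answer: 76980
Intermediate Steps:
z = 63107 (z = 34693 + (24461 + 3953) = 34693 + 28414 = 63107)
d = -80343 (d = (-334*(-282) + 63107) - 237638 = (94188 + 63107) - 237638 = 157295 - 237638 = -80343)
-19*59*3 - d = -19*59*3 - 1*(-80343) = -1121*3 + 80343 = -3363 + 80343 = 76980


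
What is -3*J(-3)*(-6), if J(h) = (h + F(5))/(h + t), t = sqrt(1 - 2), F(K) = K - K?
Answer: 81/5 + 27*I/5 ≈ 16.2 + 5.4*I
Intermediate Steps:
F(K) = 0
t = I (t = sqrt(-1) = I ≈ 1.0*I)
J(h) = h/(I + h) (J(h) = (h + 0)/(h + I) = h/(I + h))
-3*J(-3)*(-6) = -(-9)/(I - 3)*(-6) = -(-9)/(-3 + I)*(-6) = -(-9)*(-3 - I)/10*(-6) = (9*(-3 - I)/10)*(-6) = -27*(-3 - I)/5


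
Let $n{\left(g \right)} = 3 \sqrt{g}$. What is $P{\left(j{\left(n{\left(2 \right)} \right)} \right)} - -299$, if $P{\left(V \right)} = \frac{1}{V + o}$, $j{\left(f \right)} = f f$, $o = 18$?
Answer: $\frac{10765}{36} \approx 299.03$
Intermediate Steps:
$j{\left(f \right)} = f^{2}$
$P{\left(V \right)} = \frac{1}{18 + V}$ ($P{\left(V \right)} = \frac{1}{V + 18} = \frac{1}{18 + V}$)
$P{\left(j{\left(n{\left(2 \right)} \right)} \right)} - -299 = \frac{1}{18 + \left(3 \sqrt{2}\right)^{2}} - -299 = \frac{1}{18 + 18} + 299 = \frac{1}{36} + 299 = \frac{10765}{36}$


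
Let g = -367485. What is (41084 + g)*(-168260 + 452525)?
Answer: -92784380265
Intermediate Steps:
(41084 + g)*(-168260 + 452525) = (41084 - 367485)*(-168260 + 452525) = -326401*284265 = -92784380265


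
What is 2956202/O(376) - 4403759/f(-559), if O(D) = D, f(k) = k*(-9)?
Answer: 153684173/21996 ≈ 6986.9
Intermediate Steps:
f(k) = -9*k
2956202/O(376) - 4403759/f(-559) = 2956202/376 - 4403759/((-9*(-559))) = 2956202*(1/376) - 4403759/5031 = 1478101/188 - 4403759*1/5031 = 1478101/188 - 102413/117 = 153684173/21996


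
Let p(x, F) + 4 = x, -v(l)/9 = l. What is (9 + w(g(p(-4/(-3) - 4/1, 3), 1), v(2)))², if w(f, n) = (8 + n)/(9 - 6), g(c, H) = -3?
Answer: 289/9 ≈ 32.111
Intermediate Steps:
v(l) = -9*l
p(x, F) = -4 + x
w(f, n) = 8/3 + n/3 (w(f, n) = (8 + n)/3 = (8 + n)*(⅓) = 8/3 + n/3)
(9 + w(g(p(-4/(-3) - 4/1, 3), 1), v(2)))² = (9 + (8/3 + (-9*2)/3))² = (9 + (8/3 + (⅓)*(-18)))² = (9 + (8/3 - 6))² = (9 - 10/3)² = (17/3)² = 289/9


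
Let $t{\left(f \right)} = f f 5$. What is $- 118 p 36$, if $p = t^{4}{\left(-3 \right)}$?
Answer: $-17419455000$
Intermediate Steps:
$t{\left(f \right)} = 5 f^{2}$ ($t{\left(f \right)} = f^{2} \cdot 5 = 5 f^{2}$)
$p = 4100625$ ($p = \left(5 \left(-3\right)^{2}\right)^{4} = \left(5 \cdot 9\right)^{4} = 45^{4} = 4100625$)
$- 118 p 36 = \left(-118\right) 4100625 \cdot 36 = \left(-483873750\right) 36 = -17419455000$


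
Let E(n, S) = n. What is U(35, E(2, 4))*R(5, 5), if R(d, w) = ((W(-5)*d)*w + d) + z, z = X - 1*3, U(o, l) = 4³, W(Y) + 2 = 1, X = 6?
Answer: -1088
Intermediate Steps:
W(Y) = -1 (W(Y) = -2 + 1 = -1)
U(o, l) = 64
z = 3 (z = 6 - 1*3 = 6 - 3 = 3)
R(d, w) = 3 + d - d*w (R(d, w) = ((-d)*w + d) + 3 = (-d*w + d) + 3 = (d - d*w) + 3 = 3 + d - d*w)
U(35, E(2, 4))*R(5, 5) = 64*(3 + 5 - 1*5*5) = 64*(3 + 5 - 25) = 64*(-17) = -1088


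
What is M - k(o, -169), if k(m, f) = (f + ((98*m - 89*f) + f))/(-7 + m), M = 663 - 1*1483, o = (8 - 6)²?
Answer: 12635/3 ≈ 4211.7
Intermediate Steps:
o = 4 (o = 2² = 4)
M = -820 (M = 663 - 1483 = -820)
k(m, f) = (-87*f + 98*m)/(-7 + m) (k(m, f) = (f + ((-89*f + 98*m) + f))/(-7 + m) = (f + (-88*f + 98*m))/(-7 + m) = (-87*f + 98*m)/(-7 + m))
M - k(o, -169) = -820 - (-87*(-169) + 98*4)/(-7 + 4) = -820 - (14703 + 392)/(-3) = -820 - (-1)*15095/3 = -820 - 1*(-15095/3) = -820 + 15095/3 = 12635/3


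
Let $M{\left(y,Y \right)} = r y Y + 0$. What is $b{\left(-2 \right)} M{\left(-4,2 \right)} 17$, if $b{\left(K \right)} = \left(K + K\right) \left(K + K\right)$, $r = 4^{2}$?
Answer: $-34816$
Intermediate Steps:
$r = 16$
$b{\left(K \right)} = 4 K^{2}$ ($b{\left(K \right)} = 2 K 2 K = 4 K^{2}$)
$M{\left(y,Y \right)} = 16 Y y$ ($M{\left(y,Y \right)} = 16 y Y + 0 = 16 Y y + 0 = 16 Y y$)
$b{\left(-2 \right)} M{\left(-4,2 \right)} 17 = 4 \left(-2\right)^{2} \cdot 16 \cdot 2 \left(-4\right) 17 = 4 \cdot 4 \left(-128\right) 17 = 16 \left(-128\right) 17 = \left(-2048\right) 17 = -34816$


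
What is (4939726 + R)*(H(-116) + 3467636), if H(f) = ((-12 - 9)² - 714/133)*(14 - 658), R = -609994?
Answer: 262185605021472/19 ≈ 1.3799e+13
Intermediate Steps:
H(f) = -5330388/19 (H(f) = ((-21)² - 714*1/133)*(-644) = (441 - 102/19)*(-644) = (8277/19)*(-644) = -5330388/19)
(4939726 + R)*(H(-116) + 3467636) = (4939726 - 609994)*(-5330388/19 + 3467636) = 4329732*(60554696/19) = 262185605021472/19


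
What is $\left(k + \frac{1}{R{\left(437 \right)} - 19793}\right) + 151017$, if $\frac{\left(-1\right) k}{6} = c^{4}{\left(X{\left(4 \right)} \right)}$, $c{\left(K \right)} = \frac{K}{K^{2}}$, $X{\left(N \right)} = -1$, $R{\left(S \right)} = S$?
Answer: $\frac{2922968915}{19356} \approx 1.5101 \cdot 10^{5}$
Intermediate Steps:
$c{\left(K \right)} = \frac{1}{K}$ ($c{\left(K \right)} = \frac{K}{K^{2}} = \frac{1}{K}$)
$k = -6$ ($k = - 6 \left(\frac{1}{-1}\right)^{4} = - 6 \left(-1\right)^{4} = \left(-6\right) 1 = -6$)
$\left(k + \frac{1}{R{\left(437 \right)} - 19793}\right) + 151017 = \left(-6 + \frac{1}{437 - 19793}\right) + 151017 = \left(-6 + \frac{1}{-19356}\right) + 151017 = \left(-6 - \frac{1}{19356}\right) + 151017 = - \frac{116137}{19356} + 151017 = \frac{2922968915}{19356}$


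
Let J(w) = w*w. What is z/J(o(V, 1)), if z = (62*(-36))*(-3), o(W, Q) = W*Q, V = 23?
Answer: 6696/529 ≈ 12.658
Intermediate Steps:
o(W, Q) = Q*W
J(w) = w**2
z = 6696 (z = -2232*(-3) = 6696)
z/J(o(V, 1)) = 6696/((1*23)**2) = 6696/(23**2) = 6696/529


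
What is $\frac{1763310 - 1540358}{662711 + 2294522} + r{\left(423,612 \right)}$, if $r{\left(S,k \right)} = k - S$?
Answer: $\frac{559139989}{2957233} \approx 189.08$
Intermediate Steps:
$\frac{1763310 - 1540358}{662711 + 2294522} + r{\left(423,612 \right)} = \frac{1763310 - 1540358}{662711 + 2294522} + \left(612 - 423\right) = \frac{222952}{2957233} + \left(612 - 423\right) = 222952 \cdot \frac{1}{2957233} + 189 = \frac{222952}{2957233} + 189 = \frac{559139989}{2957233}$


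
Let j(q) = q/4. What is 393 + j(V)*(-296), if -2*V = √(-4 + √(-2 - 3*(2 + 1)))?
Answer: 393 + 37*√(-4 + I*√11) ≈ 421.61 + 79.34*I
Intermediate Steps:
V = -√(-4 + I*√11)/2 (V = -√(-4 + √(-2 - 3*(2 + 1)))/2 = -√(-4 + √(-2 - 3*3))/2 = -√(-4 + √(-2 - 9))/2 = -√(-4 + √(-11))/2 = -√(-4 + I*√11)/2 ≈ -0.38668 - 1.0722*I)
j(q) = q/4 (j(q) = q*(¼) = q/4)
393 + j(V)*(-296) = 393 + ((-√(-4 + I*√11)/2)/4)*(-296) = 393 - √(-4 + I*√11)/8*(-296) = 393 + 37*√(-4 + I*√11)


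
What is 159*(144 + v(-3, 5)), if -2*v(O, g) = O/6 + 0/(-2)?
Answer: 91743/4 ≈ 22936.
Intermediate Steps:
v(O, g) = -O/12 (v(O, g) = -(O/6 + 0/(-2))/2 = -(O*(1/6) + 0*(-1/2))/2 = -(O/6 + 0)/2 = -O/12)
159*(144 + v(-3, 5)) = 159*(144 - 1/12*(-3)) = 159*(144 + 1/4) = 159*(577/4) = 91743/4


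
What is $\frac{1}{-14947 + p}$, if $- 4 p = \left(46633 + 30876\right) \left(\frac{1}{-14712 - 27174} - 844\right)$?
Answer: $\frac{167544}{2737577223397} \approx 6.1202 \cdot 10^{-8}$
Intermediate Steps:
$p = \frac{2740081503565}{167544}$ ($p = - \frac{\left(46633 + 30876\right) \left(\frac{1}{-14712 - 27174} - 844\right)}{4} = - \frac{77509 \left(\frac{1}{-41886} - 844\right)}{4} = - \frac{77509 \left(- \frac{1}{41886} - 844\right)}{4} = - \frac{77509 \left(- \frac{35351785}{41886}\right)}{4} = \left(- \frac{1}{4}\right) \left(- \frac{2740081503565}{41886}\right) = \frac{2740081503565}{167544} \approx 1.6354 \cdot 10^{7}$)
$\frac{1}{-14947 + p} = \frac{1}{-14947 + \frac{2740081503565}{167544}} = \frac{1}{\frac{2737577223397}{167544}} = \frac{167544}{2737577223397}$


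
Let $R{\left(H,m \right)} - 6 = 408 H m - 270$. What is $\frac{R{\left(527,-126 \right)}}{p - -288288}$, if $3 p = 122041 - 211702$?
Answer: $- \frac{27092280}{258401} \approx -104.85$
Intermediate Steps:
$R{\left(H,m \right)} = -264 + 408 H m$ ($R{\left(H,m \right)} = 6 + \left(408 H m - 270\right) = 6 + \left(-270 + 408 H m\right) = -264 + 408 H m$)
$p = -29887$ ($p = \frac{122041 - 211702}{3} = \frac{1}{3} \left(-89661\right) = -29887$)
$\frac{R{\left(527,-126 \right)}}{p - -288288} = \frac{-264 + 408 \cdot 527 \left(-126\right)}{-29887 - -288288} = \frac{-264 - 27092016}{-29887 + 288288} = - \frac{27092280}{258401}$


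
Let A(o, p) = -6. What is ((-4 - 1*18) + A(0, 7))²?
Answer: 784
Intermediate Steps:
((-4 - 1*18) + A(0, 7))² = ((-4 - 1*18) - 6)² = ((-4 - 18) - 6)² = (-22 - 6)² = (-28)² = 784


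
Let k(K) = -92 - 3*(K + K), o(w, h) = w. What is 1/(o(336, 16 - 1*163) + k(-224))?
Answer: 1/1588 ≈ 0.00062972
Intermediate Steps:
k(K) = -92 - 6*K (k(K) = -92 - 3*2*K = -92 - 6*K)
1/(o(336, 16 - 1*163) + k(-224)) = 1/(336 + (-92 - 6*(-224))) = 1/(336 + (-92 + 1344)) = 1/(336 + 1252) = 1/1588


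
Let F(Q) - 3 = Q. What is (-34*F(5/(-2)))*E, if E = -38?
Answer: 646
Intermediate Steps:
F(Q) = 3 + Q
(-34*F(5/(-2)))*E = -34*(3 + 5/(-2))*(-38) = -34*(3 + 5*(-½))*(-38) = -34*(3 - 5/2)*(-38) = -34*½*(-38) = -17*(-38) = 646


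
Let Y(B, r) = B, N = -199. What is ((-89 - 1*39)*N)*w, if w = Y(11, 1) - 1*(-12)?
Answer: 585856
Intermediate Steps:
w = 23 (w = 11 - 1*(-12) = 11 + 12 = 23)
((-89 - 1*39)*N)*w = ((-89 - 1*39)*(-199))*23 = ((-89 - 39)*(-199))*23 = -128*(-199)*23 = 25472*23 = 585856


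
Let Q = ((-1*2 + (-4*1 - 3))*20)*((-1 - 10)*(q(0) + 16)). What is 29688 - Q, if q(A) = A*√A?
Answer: -1992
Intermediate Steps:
q(A) = A^(3/2)
Q = 31680 (Q = ((-1*2 + (-4*1 - 3))*20)*((-1 - 10)*(0^(3/2) + 16)) = ((-2 + (-4 - 3))*20)*(-11*(0 + 16)) = ((-2 - 7)*20)*(-11*16) = -9*20*(-176) = -180*(-176) = 31680)
29688 - Q = 29688 - 1*31680 = 29688 - 31680 = -1992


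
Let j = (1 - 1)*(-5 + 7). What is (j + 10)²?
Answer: 100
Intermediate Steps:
j = 0 (j = 0*2 = 0)
(j + 10)² = (0 + 10)² = 10² = 100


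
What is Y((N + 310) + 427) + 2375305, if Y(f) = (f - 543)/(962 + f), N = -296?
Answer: 3332552813/1403 ≈ 2.3753e+6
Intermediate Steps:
Y(f) = (-543 + f)/(962 + f)
Y((N + 310) + 427) + 2375305 = (-543 + ((-296 + 310) + 427))/(962 + ((-296 + 310) + 427)) + 2375305 = (-543 + (14 + 427))/(962 + (14 + 427)) + 2375305 = (-543 + 441)/(962 + 441) + 2375305 = -102/1403 + 2375305 = 3332552813/1403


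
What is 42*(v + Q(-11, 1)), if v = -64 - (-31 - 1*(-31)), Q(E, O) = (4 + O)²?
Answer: -1638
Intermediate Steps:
v = -64 (v = -64 - (-31 + 31) = -64 - 1*0 = -64 + 0 = -64)
42*(v + Q(-11, 1)) = 42*(-64 + (4 + 1)²) = 42*(-64 + 5²) = 42*(-64 + 25) = 42*(-39) = -1638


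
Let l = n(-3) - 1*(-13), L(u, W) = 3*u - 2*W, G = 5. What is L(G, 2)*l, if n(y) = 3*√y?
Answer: 143 + 33*I*√3 ≈ 143.0 + 57.158*I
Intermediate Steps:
L(u, W) = -2*W + 3*u
l = 13 + 3*I*√3 (l = 3*√(-3) - 1*(-13) = 3*(I*√3) + 13 = 3*I*√3 + 13 = 13 + 3*I*√3 ≈ 13.0 + 5.1962*I)
L(G, 2)*l = (-2*2 + 3*5)*(13 + 3*I*√3) = (-4 + 15)*(13 + 3*I*√3) = 11*(13 + 3*I*√3) = 143 + 33*I*√3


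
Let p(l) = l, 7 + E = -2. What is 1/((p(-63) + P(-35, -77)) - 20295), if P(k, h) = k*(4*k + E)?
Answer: -1/15143 ≈ -6.6037e-5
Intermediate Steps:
E = -9 (E = -7 - 2 = -9)
P(k, h) = k*(-9 + 4*k) (P(k, h) = k*(4*k - 9) = k*(-9 + 4*k))
1/((p(-63) + P(-35, -77)) - 20295) = 1/((-63 - 35*(-9 + 4*(-35))) - 20295) = 1/((-63 - 35*(-9 - 140)) - 20295) = 1/((-63 - 35*(-149)) - 20295) = 1/((-63 + 5215) - 20295) = 1/(5152 - 20295) = 1/(-15143) = -1/15143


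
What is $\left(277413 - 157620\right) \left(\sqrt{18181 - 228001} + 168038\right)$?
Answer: $20129776134 + 239586 i \sqrt{52455} \approx 2.013 \cdot 10^{10} + 5.4873 \cdot 10^{7} i$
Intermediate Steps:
$\left(277413 - 157620\right) \left(\sqrt{18181 - 228001} + 168038\right) = 119793 \left(\sqrt{-209820} + 168038\right) = 119793 \left(2 i \sqrt{52455} + 168038\right) = 119793 \left(168038 + 2 i \sqrt{52455}\right) = 20129776134 + 239586 i \sqrt{52455}$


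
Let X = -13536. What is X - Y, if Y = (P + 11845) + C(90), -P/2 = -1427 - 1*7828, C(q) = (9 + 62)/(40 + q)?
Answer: -5705901/130 ≈ -43892.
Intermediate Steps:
C(q) = 71/(40 + q)
P = 18510 (P = -2*(-1427 - 1*7828) = -2*(-1427 - 7828) = -2*(-9255) = 18510)
Y = 3946221/130 (Y = (18510 + 11845) + 71/(40 + 90) = 30355 + 71/130 = 3946221/130 ≈ 30356.)
X - Y = -13536 - 1*3946221/130 = -13536 - 3946221/130 = -5705901/130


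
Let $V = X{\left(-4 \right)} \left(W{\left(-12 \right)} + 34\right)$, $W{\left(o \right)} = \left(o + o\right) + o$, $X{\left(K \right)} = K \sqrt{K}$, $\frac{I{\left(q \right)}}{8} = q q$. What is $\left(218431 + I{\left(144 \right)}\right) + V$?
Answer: $384319 + 16 i \approx 3.8432 \cdot 10^{5} + 16.0 i$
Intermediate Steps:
$I{\left(q \right)} = 8 q^{2}$ ($I{\left(q \right)} = 8 q q = 8 q^{2}$)
$X{\left(K \right)} = K^{\frac{3}{2}}$
$W{\left(o \right)} = 3 o$ ($W{\left(o \right)} = 2 o + o = 3 o$)
$V = 16 i$ ($V = \left(-4\right)^{\frac{3}{2}} \left(3 \left(-12\right) + 34\right) = - 8 i \left(-36 + 34\right) = - 8 i \left(-2\right) = 16 i \approx 16.0 i$)
$\left(218431 + I{\left(144 \right)}\right) + V = \left(218431 + 8 \cdot 144^{2}\right) + 16 i = \left(218431 + 8 \cdot 20736\right) + 16 i = \left(218431 + 165888\right) + 16 i = 384319 + 16 i$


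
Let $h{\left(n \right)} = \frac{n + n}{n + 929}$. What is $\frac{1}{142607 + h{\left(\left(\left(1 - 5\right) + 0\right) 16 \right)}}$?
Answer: $\frac{865}{123354927} \approx 7.0123 \cdot 10^{-6}$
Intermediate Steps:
$h{\left(n \right)} = \frac{2 n}{929 + n}$
$\frac{1}{142607 + h{\left(\left(\left(1 - 5\right) + 0\right) 16 \right)}} = \frac{1}{142607 + \frac{2 \left(\left(1 - 5\right) + 0\right) 16}{929 + \left(\left(1 - 5\right) + 0\right) 16}} = \frac{1}{142607 + \frac{2 \left(-4 + 0\right) 16}{929 + \left(-4 + 0\right) 16}} = \frac{1}{142607 + \frac{2 \left(\left(-4\right) 16\right)}{929 - 64}} = \frac{1}{142607 + 2 \left(-64\right) \frac{1}{929 - 64}} = \frac{1}{142607 + 2 \left(-64\right) \frac{1}{865}} = \frac{1}{142607 - \frac{128}{865}} = \frac{1}{\frac{123354927}{865}} = \frac{865}{123354927}$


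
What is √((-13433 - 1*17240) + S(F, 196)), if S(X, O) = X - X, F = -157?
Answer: I*√30673 ≈ 175.14*I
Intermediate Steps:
S(X, O) = 0
√((-13433 - 1*17240) + S(F, 196)) = √((-13433 - 1*17240) + 0) = √((-13433 - 17240) + 0) = √(-30673 + 0) = √(-30673) = I*√30673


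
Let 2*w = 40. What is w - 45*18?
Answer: -790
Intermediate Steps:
w = 20 (w = (1/2)*40 = 20)
w - 45*18 = 20 - 45*18 = 20 - 810 = -790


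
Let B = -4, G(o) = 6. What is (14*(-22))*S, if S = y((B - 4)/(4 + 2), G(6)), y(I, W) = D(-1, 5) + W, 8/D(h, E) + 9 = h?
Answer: -8008/5 ≈ -1601.6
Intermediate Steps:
D(h, E) = 8/(-9 + h)
y(I, W) = -4/5 + W (y(I, W) = 8/(-9 - 1) + W = 8/(-10) + W = 8*(-1/10) + W = -4/5 + W)
S = 26/5 (S = -4/5 + 6 = 26/5 ≈ 5.2000)
(14*(-22))*S = (14*(-22))*(26/5) = -308*26/5 = -8008/5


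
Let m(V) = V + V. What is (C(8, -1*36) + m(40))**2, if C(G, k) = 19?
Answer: 9801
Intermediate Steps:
m(V) = 2*V
(C(8, -1*36) + m(40))**2 = (19 + 2*40)**2 = (19 + 80)**2 = 99**2 = 9801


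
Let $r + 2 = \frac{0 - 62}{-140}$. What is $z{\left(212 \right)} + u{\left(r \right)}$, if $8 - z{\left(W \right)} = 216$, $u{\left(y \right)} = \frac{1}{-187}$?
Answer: $- \frac{38897}{187} \approx -208.01$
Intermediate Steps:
$r = - \frac{109}{70}$ ($r = -2 + \frac{0 - 62}{-140} = -2 + \left(0 - 62\right) \left(- \frac{1}{140}\right) = -2 - - \frac{31}{70} = -2 + \frac{31}{70} = - \frac{109}{70} \approx -1.5571$)
$u{\left(y \right)} = - \frac{1}{187}$
$z{\left(W \right)} = -208$ ($z{\left(W \right)} = 8 - 216 = -208$)
$z{\left(212 \right)} + u{\left(r \right)} = -208 - \frac{1}{187} = - \frac{38897}{187}$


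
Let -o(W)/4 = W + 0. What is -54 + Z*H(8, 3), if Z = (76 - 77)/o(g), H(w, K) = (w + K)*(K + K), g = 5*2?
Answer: -1047/20 ≈ -52.350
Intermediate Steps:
g = 10
o(W) = -4*W (o(W) = -4*(W + 0) = -4*W)
H(w, K) = 2*K*(K + w) (H(w, K) = (K + w)*(2*K) = 2*K*(K + w))
Z = 1/40 (Z = (76 - 77)/((-4*10)) = -1/(-40) = -1*(-1/40) = 1/40 ≈ 0.025000)
-54 + Z*H(8, 3) = -54 + (2*3*(3 + 8))/40 = -54 + (2*3*11)/40 = -54 + (1/40)*66 = -54 + 33/20 = -1047/20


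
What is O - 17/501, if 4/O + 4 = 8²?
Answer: 82/2505 ≈ 0.032735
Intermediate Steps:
O = 1/15 (O = 4/(-4 + 8²) = 4/(-4 + 64) = 4/60 = 4*(1/60) = 1/15 ≈ 0.066667)
O - 17/501 = 1/15 - 17/501 = 82/2505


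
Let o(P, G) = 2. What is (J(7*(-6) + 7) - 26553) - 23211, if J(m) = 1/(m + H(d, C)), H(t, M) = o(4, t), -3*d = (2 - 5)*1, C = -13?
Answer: -1642213/33 ≈ -49764.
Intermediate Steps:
d = 1 (d = -(2 - 5)/3 = -(-1) = -1/3*(-3) = 1)
H(t, M) = 2
J(m) = 1/(2 + m) (J(m) = 1/(m + 2) = 1/(2 + m))
(J(7*(-6) + 7) - 26553) - 23211 = (1/(2 + (7*(-6) + 7)) - 26553) - 23211 = (1/(2 + (-42 + 7)) - 26553) - 23211 = (1/(2 - 35) - 26553) - 23211 = (1/(-33) - 26553) - 23211 = (-1/33 - 26553) - 23211 = -876250/33 - 23211 = -1642213/33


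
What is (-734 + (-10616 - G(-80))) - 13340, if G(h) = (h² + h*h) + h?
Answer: -37410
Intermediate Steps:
G(h) = h + 2*h² (G(h) = (h² + h²) + h = 2*h² + h = h + 2*h²)
(-734 + (-10616 - G(-80))) - 13340 = (-734 + (-10616 - (-80)*(1 + 2*(-80)))) - 13340 = (-734 + (-10616 - (-80)*(1 - 160))) - 13340 = (-734 + (-10616 - (-80)*(-159))) - 13340 = (-734 + (-10616 - 1*12720)) - 13340 = (-734 + (-10616 - 12720)) - 13340 = (-734 - 23336) - 13340 = -24070 - 13340 = -37410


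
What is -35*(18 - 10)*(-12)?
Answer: 3360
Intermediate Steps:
-35*(18 - 10)*(-12) = -35*8*(-12) = -280*(-12) = 3360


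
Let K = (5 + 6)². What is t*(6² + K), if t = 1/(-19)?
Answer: -157/19 ≈ -8.2632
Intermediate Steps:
t = -1/19 ≈ -0.052632
K = 121 (K = 11² = 121)
t*(6² + K) = -(6² + 121)/19 = -(36 + 121)/19 = -1/19*157 = -157/19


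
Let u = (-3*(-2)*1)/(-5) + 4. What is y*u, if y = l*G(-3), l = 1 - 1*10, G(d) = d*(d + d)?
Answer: -2268/5 ≈ -453.60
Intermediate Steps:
G(d) = 2*d² (G(d) = d*(2*d) = 2*d²)
l = -9 (l = 1 - 10 = -9)
u = 14/5 (u = -6/5 + 4 = 14/5 ≈ 2.8000)
y = -162 (y = -18*(-3)² = -18*9 = -9*18 = -162)
y*u = -162*14/5 = -2268/5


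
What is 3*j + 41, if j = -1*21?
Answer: -22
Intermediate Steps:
j = -21
3*j + 41 = 3*(-21) + 41 = -63 + 41 = -22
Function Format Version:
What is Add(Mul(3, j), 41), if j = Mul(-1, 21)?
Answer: -22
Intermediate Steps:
j = -21
Add(Mul(3, j), 41) = Add(Mul(3, -21), 41) = Add(-63, 41) = -22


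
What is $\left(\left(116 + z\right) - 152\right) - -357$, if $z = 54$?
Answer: $375$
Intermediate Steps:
$\left(\left(116 + z\right) - 152\right) - -357 = \left(\left(116 + 54\right) - 152\right) - -357 = \left(170 - 152\right) + 357 = 18 + 357 = 375$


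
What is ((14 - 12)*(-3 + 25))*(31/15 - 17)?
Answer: -9856/15 ≈ -657.07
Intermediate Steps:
((14 - 12)*(-3 + 25))*(31/15 - 17) = (2*22)*(31*(1/15) - 17) = 44*(31/15 - 17) = 44*(-224/15) = -9856/15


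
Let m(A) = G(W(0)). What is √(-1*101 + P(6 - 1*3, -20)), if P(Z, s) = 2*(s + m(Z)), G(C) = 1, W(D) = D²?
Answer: I*√139 ≈ 11.79*I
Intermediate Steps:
m(A) = 1
P(Z, s) = 2 + 2*s (P(Z, s) = 2*(s + 1) = 2*(1 + s) = 2 + 2*s)
√(-1*101 + P(6 - 1*3, -20)) = √(-1*101 + (2 + 2*(-20))) = √(-101 + (2 - 40)) = √(-101 - 38) = √(-139) = I*√139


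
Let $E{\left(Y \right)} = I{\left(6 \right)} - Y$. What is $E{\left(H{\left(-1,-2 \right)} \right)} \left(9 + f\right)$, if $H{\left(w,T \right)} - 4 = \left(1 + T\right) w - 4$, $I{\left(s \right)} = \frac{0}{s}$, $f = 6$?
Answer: $-15$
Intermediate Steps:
$I{\left(s \right)} = 0$
$H{\left(w,T \right)} = w \left(1 + T\right)$ ($H{\left(w,T \right)} = 4 + \left(\left(1 + T\right) w - 4\right) = 4 + \left(w \left(1 + T\right) - 4\right) = 4 + \left(-4 + w \left(1 + T\right)\right) = w \left(1 + T\right)$)
$E{\left(Y \right)} = - Y$ ($E{\left(Y \right)} = 0 - Y = - Y$)
$E{\left(H{\left(-1,-2 \right)} \right)} \left(9 + f\right) = - \left(-1\right) \left(1 - 2\right) \left(9 + 6\right) = - \left(-1\right) \left(-1\right) 15 = \left(-1\right) 1 \cdot 15 = \left(-1\right) 15 = -15$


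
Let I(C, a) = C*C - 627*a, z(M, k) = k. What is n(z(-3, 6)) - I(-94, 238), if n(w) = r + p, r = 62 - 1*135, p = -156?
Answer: 140161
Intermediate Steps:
r = -73 (r = 62 - 135 = -73)
I(C, a) = C² - 627*a
n(w) = -229 (n(w) = -73 - 156 = -229)
n(z(-3, 6)) - I(-94, 238) = -229 - ((-94)² - 627*238) = -229 - (8836 - 149226) = -229 - 1*(-140390) = -229 + 140390 = 140161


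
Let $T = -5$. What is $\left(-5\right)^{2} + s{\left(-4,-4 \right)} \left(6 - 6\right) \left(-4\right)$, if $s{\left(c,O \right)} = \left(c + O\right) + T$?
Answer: $25$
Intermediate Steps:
$s{\left(c,O \right)} = -5 + O + c$ ($s{\left(c,O \right)} = \left(c + O\right) - 5 = \left(O + c\right) - 5 = -5 + O + c$)
$\left(-5\right)^{2} + s{\left(-4,-4 \right)} \left(6 - 6\right) \left(-4\right) = \left(-5\right)^{2} + \left(-5 - 4 - 4\right) \left(6 - 6\right) \left(-4\right) = 25 - 13 \cdot 0 \left(-4\right) = 25 - 0 = 25 + 0 = 25$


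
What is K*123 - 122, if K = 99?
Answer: 12055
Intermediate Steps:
K*123 - 122 = 99*123 - 122 = 12177 - 122 = 12055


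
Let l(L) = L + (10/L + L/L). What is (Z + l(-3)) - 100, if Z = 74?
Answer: -94/3 ≈ -31.333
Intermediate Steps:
l(L) = 1 + L + 10/L (l(L) = L + (10/L + 1) = L + (1 + 10/L) = 1 + L + 10/L)
(Z + l(-3)) - 100 = (74 + (1 - 3 + 10/(-3))) - 100 = (74 + (1 - 3 + 10*(-⅓))) - 100 = (74 + (1 - 3 - 10/3)) - 100 = (74 - 16/3) - 100 = 206/3 - 100 = -94/3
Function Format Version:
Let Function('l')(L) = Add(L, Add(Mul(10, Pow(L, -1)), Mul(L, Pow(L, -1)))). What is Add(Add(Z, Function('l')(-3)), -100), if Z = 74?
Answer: Rational(-94, 3) ≈ -31.333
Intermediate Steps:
Function('l')(L) = Add(1, L, Mul(10, Pow(L, -1))) (Function('l')(L) = Add(L, Add(Mul(10, Pow(L, -1)), 1)) = Add(L, Add(1, Mul(10, Pow(L, -1)))) = Add(1, L, Mul(10, Pow(L, -1))))
Add(Add(Z, Function('l')(-3)), -100) = Add(Add(74, Add(1, -3, Mul(10, Pow(-3, -1)))), -100) = Add(Add(74, Add(1, -3, Mul(10, Rational(-1, 3)))), -100) = Add(Add(74, Add(1, -3, Rational(-10, 3))), -100) = Add(Add(74, Rational(-16, 3)), -100) = Add(Rational(206, 3), -100) = Rational(-94, 3)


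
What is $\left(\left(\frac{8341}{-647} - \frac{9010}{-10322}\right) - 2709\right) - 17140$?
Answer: $- \frac{66319258949}{3339167} \approx -19861.0$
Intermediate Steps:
$\left(\left(\frac{8341}{-647} - \frac{9010}{-10322}\right) - 2709\right) - 17140 = \left(\left(8341 \left(- \frac{1}{647}\right) - - \frac{4505}{5161}\right) - 2709\right) - 17140 = \left(\left(- \frac{8341}{647} + \frac{4505}{5161}\right) - 2709\right) - 17140 = \left(- \frac{40133166}{3339167} - 2709\right) - 17140 = - \frac{9085936569}{3339167} - 17140 = - \frac{66319258949}{3339167}$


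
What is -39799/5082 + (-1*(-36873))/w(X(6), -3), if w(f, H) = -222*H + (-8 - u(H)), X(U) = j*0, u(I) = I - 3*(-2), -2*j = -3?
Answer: 161320241/3328710 ≈ 48.463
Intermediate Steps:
j = 3/2 (j = -1/2*(-3) = 3/2 ≈ 1.5000)
u(I) = 6 + I (u(I) = I + 6 = 6 + I)
X(U) = 0 (X(U) = (3/2)*0 = 0)
w(f, H) = -14 - 223*H (w(f, H) = -222*H + (-8 - (6 + H)) = -222*H + (-8 + (-6 - H)) = -222*H + (-14 - H) = -14 - 223*H)
-39799/5082 + (-1*(-36873))/w(X(6), -3) = -39799/5082 + (-1*(-36873))/(-14 - 223*(-3)) = -39799*1/5082 + 36873/(-14 + 669) = -39799/5082 + 36873/655 = 161320241/3328710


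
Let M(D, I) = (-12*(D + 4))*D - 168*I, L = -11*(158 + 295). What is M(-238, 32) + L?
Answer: -678663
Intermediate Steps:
L = -4983 (L = -11*453 = -4983)
M(D, I) = -168*I + D*(-48 - 12*D) (M(D, I) = (-12*(4 + D))*D - 168*I = (-48 - 12*D)*D - 168*I = D*(-48 - 12*D) - 168*I = -168*I + D*(-48 - 12*D))
M(-238, 32) + L = (-168*32 - 48*(-238) - 12*(-238)²) - 4983 = (-5376 + 11424 - 12*56644) - 4983 = (-5376 + 11424 - 679728) - 4983 = -673680 - 4983 = -678663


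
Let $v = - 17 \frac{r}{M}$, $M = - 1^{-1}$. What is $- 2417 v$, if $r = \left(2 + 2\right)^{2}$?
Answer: $-657424$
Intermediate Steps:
$M = -1$ ($M = \left(-1\right) 1 = -1$)
$r = 16$ ($r = 4^{2} = 16$)
$v = 272$ ($v = - 17 \frac{16}{-1} = - 17 \cdot 16 \left(-1\right) = \left(-17\right) \left(-16\right) = 272$)
$- 2417 v = \left(-2417\right) 272 = -657424$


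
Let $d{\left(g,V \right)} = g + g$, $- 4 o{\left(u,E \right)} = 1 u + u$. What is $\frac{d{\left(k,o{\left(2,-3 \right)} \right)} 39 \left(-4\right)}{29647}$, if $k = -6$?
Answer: $\frac{1872}{29647} \approx 0.063143$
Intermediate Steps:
$o{\left(u,E \right)} = - \frac{u}{2}$ ($o{\left(u,E \right)} = - \frac{1 u + u}{4} = - \frac{u + u}{4} = - \frac{2 u}{4} = - \frac{u}{2}$)
$d{\left(g,V \right)} = 2 g$
$\frac{d{\left(k,o{\left(2,-3 \right)} \right)} 39 \left(-4\right)}{29647} = \frac{2 \left(-6\right) 39 \left(-4\right)}{29647} = \left(-12\right) 39 \left(-4\right) \frac{1}{29647} = \left(-468\right) \left(-4\right) \frac{1}{29647} = 1872 \cdot \frac{1}{29647} = \frac{1872}{29647}$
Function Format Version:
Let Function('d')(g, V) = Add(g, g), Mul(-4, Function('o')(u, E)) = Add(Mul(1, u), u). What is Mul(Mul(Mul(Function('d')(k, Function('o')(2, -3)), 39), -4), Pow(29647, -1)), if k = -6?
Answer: Rational(1872, 29647) ≈ 0.063143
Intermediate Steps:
Function('o')(u, E) = Mul(Rational(-1, 2), u) (Function('o')(u, E) = Mul(Rational(-1, 4), Add(Mul(1, u), u)) = Mul(Rational(-1, 4), Add(u, u)) = Mul(Rational(-1, 4), Mul(2, u)) = Mul(Rational(-1, 2), u))
Function('d')(g, V) = Mul(2, g)
Mul(Mul(Mul(Function('d')(k, Function('o')(2, -3)), 39), -4), Pow(29647, -1)) = Mul(Mul(Mul(Mul(2, -6), 39), -4), Pow(29647, -1)) = Mul(Mul(Mul(-12, 39), -4), Rational(1, 29647)) = Mul(Mul(-468, -4), Rational(1, 29647)) = Mul(1872, Rational(1, 29647)) = Rational(1872, 29647)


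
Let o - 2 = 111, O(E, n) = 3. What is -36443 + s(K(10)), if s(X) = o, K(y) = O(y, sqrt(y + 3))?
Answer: -36330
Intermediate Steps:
K(y) = 3
o = 113 (o = 2 + 111 = 113)
s(X) = 113
-36443 + s(K(10)) = -36443 + 113 = -36330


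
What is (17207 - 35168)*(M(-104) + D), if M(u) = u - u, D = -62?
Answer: 1113582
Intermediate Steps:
M(u) = 0
(17207 - 35168)*(M(-104) + D) = (17207 - 35168)*(0 - 62) = -17961*(-62) = 1113582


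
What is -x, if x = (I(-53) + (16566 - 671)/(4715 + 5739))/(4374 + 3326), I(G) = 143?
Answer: -19621/1045400 ≈ -0.018769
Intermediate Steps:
x = 19621/1045400 (x = (143 + (16566 - 671)/(4715 + 5739))/(4374 + 3326) = (143 + 15895/10454)/7700 = (143 + 15895*(1/10454))*(1/7700) = (143 + 15895/10454)*(1/7700) = (1510817/10454)*(1/7700) = 19621/1045400 ≈ 0.018769)
-x = -1*19621/1045400 = -19621/1045400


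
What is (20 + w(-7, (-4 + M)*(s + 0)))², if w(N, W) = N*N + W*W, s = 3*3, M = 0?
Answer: 1863225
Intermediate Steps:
s = 9
w(N, W) = N² + W²
(20 + w(-7, (-4 + M)*(s + 0)))² = (20 + ((-7)² + ((-4 + 0)*(9 + 0))²))² = (20 + (49 + (-4*9)²))² = (20 + (49 + (-36)²))² = (20 + (49 + 1296))² = (20 + 1345)² = 1365² = 1863225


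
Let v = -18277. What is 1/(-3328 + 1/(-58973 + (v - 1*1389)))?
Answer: -78639/261710593 ≈ -0.00030048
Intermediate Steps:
1/(-3328 + 1/(-58973 + (v - 1*1389))) = 1/(-3328 + 1/(-58973 + (-18277 - 1*1389))) = 1/(-3328 + 1/(-58973 + (-18277 - 1389))) = 1/(-3328 + 1/(-58973 - 19666)) = 1/(-3328 + 1/(-78639)) = 1/(-3328 - 1/78639) = 1/(-261710593/78639) = -78639/261710593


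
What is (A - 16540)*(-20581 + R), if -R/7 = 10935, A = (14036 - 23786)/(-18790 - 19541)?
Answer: 20525475379580/12777 ≈ 1.6064e+9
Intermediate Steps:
A = 3250/12777 (A = -9750/(-38331) = -9750*(-1/38331) = 3250/12777 ≈ 0.25436)
R = -76545 (R = -7*10935 = -76545)
(A - 16540)*(-20581 + R) = (3250/12777 - 16540)*(-20581 - 76545) = -211328330/12777*(-97126) = 20525475379580/12777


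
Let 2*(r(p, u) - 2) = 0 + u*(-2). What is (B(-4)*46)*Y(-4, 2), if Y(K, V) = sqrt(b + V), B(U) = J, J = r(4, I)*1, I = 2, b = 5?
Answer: 0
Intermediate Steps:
r(p, u) = 2 - u (r(p, u) = 2 + (0 + u*(-2))/2 = 2 + (0 - 2*u)/2 = 2 + (-2*u)/2 = 2 - u)
J = 0 (J = (2 - 1*2)*1 = (2 - 2)*1 = 0*1 = 0)
B(U) = 0
Y(K, V) = sqrt(5 + V)
(B(-4)*46)*Y(-4, 2) = (0*46)*sqrt(5 + 2) = 0*sqrt(7) = 0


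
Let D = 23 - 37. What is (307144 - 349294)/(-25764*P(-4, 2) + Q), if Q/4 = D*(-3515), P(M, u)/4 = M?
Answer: -21075/304532 ≈ -0.069205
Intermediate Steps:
D = -14
P(M, u) = 4*M
Q = 196840 (Q = 4*(-14*(-3515)) = 4*49210 = 196840)
(307144 - 349294)/(-25764*P(-4, 2) + Q) = (307144 - 349294)/(-103056*(-4) + 196840) = -42150/(-25764*(-16) + 196840) = -42150/(412224 + 196840) = -42150/609064 = -42150*1/609064 = -21075/304532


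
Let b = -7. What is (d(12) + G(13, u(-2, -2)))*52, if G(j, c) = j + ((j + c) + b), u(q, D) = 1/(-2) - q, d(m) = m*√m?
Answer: 1066 + 1248*√3 ≈ 3227.6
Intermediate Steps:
d(m) = m^(3/2)
u(q, D) = -½ - q
G(j, c) = -7 + c + 2*j (G(j, c) = j + ((j + c) - 7) = j + ((c + j) - 7) = j + (-7 + c + j) = -7 + c + 2*j)
(d(12) + G(13, u(-2, -2)))*52 = (12^(3/2) + (-7 + (-½ - 1*(-2)) + 2*13))*52 = (24*√3 + (-7 + (-½ + 2) + 26))*52 = (24*√3 + (-7 + 3/2 + 26))*52 = (24*√3 + 41/2)*52 = (41/2 + 24*√3)*52 = 1066 + 1248*√3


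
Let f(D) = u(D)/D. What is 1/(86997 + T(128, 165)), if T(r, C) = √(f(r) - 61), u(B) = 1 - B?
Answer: 3711872/322921731029 - 184*I*√30/968765193087 ≈ 1.1495e-5 - 1.0403e-9*I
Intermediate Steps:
f(D) = (1 - D)/D
T(r, C) = √(-61 + (1 - r)/r) (T(r, C) = √((1 - r)/r - 61) = √(-61 + (1 - r)/r))
1/(86997 + T(128, 165)) = 1/(86997 + √(-62 + 1/128)) = 1/(86997 + √(-7935/128)) = 1/(86997 + 23*I*√30/16)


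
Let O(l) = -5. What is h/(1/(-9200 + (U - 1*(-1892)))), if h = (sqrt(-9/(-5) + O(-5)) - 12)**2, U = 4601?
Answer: -1905728/5 + 259872*I*sqrt(5)/5 ≈ -3.8115e+5 + 1.1622e+5*I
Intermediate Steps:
h = (-12 + 4*I*sqrt(5)/5)**2 (h = (sqrt(-9/(-5) - 5) - 12)**2 = (sqrt(-9*(-1/5) - 5) - 12)**2 = (sqrt(9/5 - 5) - 12)**2 = (sqrt(-16/5) - 12)**2 = (4*I*sqrt(5)/5 - 12)**2 = (-12 + 4*I*sqrt(5)/5)**2 ≈ 140.8 - 42.932*I)
h/(1/(-9200 + (U - 1*(-1892)))) = (704/5 - 96*I*sqrt(5)/5)/(1/(-9200 + (4601 - 1*(-1892)))) = (704/5 - 96*I*sqrt(5)/5)/(1/(-9200 + (4601 + 1892))) = (704/5 - 96*I*sqrt(5)/5)/(1/(-9200 + 6493)) = (704/5 - 96*I*sqrt(5)/5)/(1/(-2707)) = (704/5 - 96*I*sqrt(5)/5)/(-1/2707) = (704/5 - 96*I*sqrt(5)/5)*(-2707) = -1905728/5 + 259872*I*sqrt(5)/5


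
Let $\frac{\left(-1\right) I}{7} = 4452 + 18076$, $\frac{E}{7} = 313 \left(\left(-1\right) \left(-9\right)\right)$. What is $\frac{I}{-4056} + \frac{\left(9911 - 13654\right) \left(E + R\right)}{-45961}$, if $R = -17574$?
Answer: $\frac{261923783}{1226433} \approx 213.57$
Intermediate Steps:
$E = 19719$ ($E = 7 \cdot 313 \left(\left(-1\right) \left(-9\right)\right) = 7 \cdot 313 \cdot 9 = 7 \cdot 2817 = 19719$)
$I = -157696$ ($I = - 7 \left(4452 + 18076\right) = \left(-7\right) 22528 = -157696$)
$\frac{I}{-4056} + \frac{\left(9911 - 13654\right) \left(E + R\right)}{-45961} = - \frac{157696}{-4056} + \frac{\left(9911 - 13654\right) \left(19719 - 17574\right)}{-45961} = \left(-157696\right) \left(- \frac{1}{4056}\right) + \left(-3743\right) 2145 \left(- \frac{1}{45961}\right) = \frac{19712}{507} - - \frac{422565}{2419} = \frac{19712}{507} + \frac{422565}{2419} = \frac{261923783}{1226433}$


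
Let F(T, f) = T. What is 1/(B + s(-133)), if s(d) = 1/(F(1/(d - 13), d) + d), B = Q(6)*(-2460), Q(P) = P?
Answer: -19419/286624586 ≈ -6.7751e-5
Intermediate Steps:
B = -14760 (B = 6*(-2460) = -14760)
s(d) = 1/(d + 1/(-13 + d)) (s(d) = 1/(1/(d - 13) + d) = 1/(1/(-13 + d) + d) = 1/(d + 1/(-13 + d)))
1/(B + s(-133)) = 1/(-14760 + (-13 - 133)/(1 - 133*(-13 - 133))) = 1/(-14760 - 146/(1 - 133*(-146))) = 1/(-14760 - 146/(1 + 19418)) = 1/(-14760 - 146/19419) = 1/(-286624586/19419) = -19419/286624586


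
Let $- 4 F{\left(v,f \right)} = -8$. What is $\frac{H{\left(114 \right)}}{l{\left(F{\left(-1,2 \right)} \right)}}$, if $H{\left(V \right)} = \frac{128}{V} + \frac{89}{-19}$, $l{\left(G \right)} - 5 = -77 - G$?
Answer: $\frac{203}{4218} \approx 0.048127$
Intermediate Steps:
$F{\left(v,f \right)} = 2$ ($F{\left(v,f \right)} = \left(- \frac{1}{4}\right) \left(-8\right) = 2$)
$l{\left(G \right)} = -72 - G$ ($l{\left(G \right)} = 5 - \left(77 + G\right) = -72 - G$)
$H{\left(V \right)} = - \frac{89}{19} + \frac{128}{V}$ ($H{\left(V \right)} = \frac{128}{V} + 89 \left(- \frac{1}{19}\right) = \frac{128}{V} - \frac{89}{19} = - \frac{89}{19} + \frac{128}{V}$)
$\frac{H{\left(114 \right)}}{l{\left(F{\left(-1,2 \right)} \right)}} = \frac{- \frac{89}{19} + \frac{128}{114}}{-72 - 2} = \frac{- \frac{89}{19} + 128 \cdot \frac{1}{114}}{-72 - 2} = \frac{- \frac{89}{19} + \frac{64}{57}}{-74} = \left(- \frac{203}{57}\right) \left(- \frac{1}{74}\right) = \frac{203}{4218}$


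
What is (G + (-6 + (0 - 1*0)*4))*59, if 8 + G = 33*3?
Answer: 5015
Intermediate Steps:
G = 91 (G = -8 + 33*3 = -8 + 99 = 91)
(G + (-6 + (0 - 1*0)*4))*59 = (91 + (-6 + (0 - 1*0)*4))*59 = (91 + (-6 + (0 + 0)*4))*59 = (91 + (-6 + 0*4))*59 = (91 + (-6 + 0))*59 = (91 - 6)*59 = 85*59 = 5015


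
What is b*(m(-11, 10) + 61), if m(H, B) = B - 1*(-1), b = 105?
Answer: 7560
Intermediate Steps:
m(H, B) = 1 + B (m(H, B) = B + 1 = 1 + B)
b*(m(-11, 10) + 61) = 105*((1 + 10) + 61) = 105*(11 + 61) = 105*72 = 7560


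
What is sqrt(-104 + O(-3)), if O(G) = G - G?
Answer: 2*I*sqrt(26) ≈ 10.198*I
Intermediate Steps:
O(G) = 0
sqrt(-104 + O(-3)) = sqrt(-104 + 0) = sqrt(-104) = 2*I*sqrt(26)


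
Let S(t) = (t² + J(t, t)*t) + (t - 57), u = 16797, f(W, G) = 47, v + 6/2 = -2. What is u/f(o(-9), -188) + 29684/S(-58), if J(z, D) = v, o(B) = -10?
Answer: 60839731/166333 ≈ 365.77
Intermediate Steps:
v = -5 (v = -3 - 2 = -5)
J(z, D) = -5
S(t) = -57 + t² - 4*t (S(t) = (t² - 5*t) + (t - 57) = (t² - 5*t) + (-57 + t) = -57 + t² - 4*t)
u/f(o(-9), -188) + 29684/S(-58) = 16797/47 + 29684/(-57 + (-58)² - 4*(-58)) = 16797*(1/47) + 29684/(-57 + 3364 + 232) = 16797/47 + 29684/3539 = 60839731/166333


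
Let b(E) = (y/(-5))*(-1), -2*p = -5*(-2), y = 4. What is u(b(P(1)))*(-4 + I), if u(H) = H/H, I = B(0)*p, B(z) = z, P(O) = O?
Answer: -4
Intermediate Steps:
p = -5 (p = -(-5)*(-2)/2 = -½*10 = -5)
b(E) = ⅘ (b(E) = (4/(-5))*(-1) = (4*(-⅕))*(-1) = -⅘*(-1) = ⅘)
I = 0 (I = 0*(-5) = 0)
u(H) = 1
u(b(P(1)))*(-4 + I) = 1*(-4 + 0) = 1*(-4) = -4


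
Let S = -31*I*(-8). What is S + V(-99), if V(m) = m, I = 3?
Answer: 645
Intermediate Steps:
S = 744 (S = -31*3*(-8) = -93*(-8) = 744)
S + V(-99) = 744 - 99 = 645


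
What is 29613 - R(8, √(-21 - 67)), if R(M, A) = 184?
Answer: 29429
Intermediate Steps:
29613 - R(8, √(-21 - 67)) = 29613 - 1*184 = 29613 - 184 = 29429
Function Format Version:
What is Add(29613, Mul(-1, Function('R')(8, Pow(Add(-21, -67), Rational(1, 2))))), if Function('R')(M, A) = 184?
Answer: 29429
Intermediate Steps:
Add(29613, Mul(-1, Function('R')(8, Pow(Add(-21, -67), Rational(1, 2))))) = Add(29613, Mul(-1, 184)) = Add(29613, -184) = 29429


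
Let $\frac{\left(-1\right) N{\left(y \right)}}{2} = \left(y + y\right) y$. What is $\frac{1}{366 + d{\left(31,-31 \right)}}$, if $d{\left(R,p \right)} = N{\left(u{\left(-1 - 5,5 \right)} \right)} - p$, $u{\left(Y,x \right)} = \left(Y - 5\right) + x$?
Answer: $\frac{1}{253} \approx 0.0039526$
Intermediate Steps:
$u{\left(Y,x \right)} = -5 + Y + x$ ($u{\left(Y,x \right)} = \left(-5 + Y\right) + x = -5 + Y + x$)
$N{\left(y \right)} = - 4 y^{2}$ ($N{\left(y \right)} = - 2 \left(y + y\right) y = - 2 \cdot 2 y y = - 2 \cdot 2 y^{2} = - 4 y^{2}$)
$d{\left(R,p \right)} = -144 - p$ ($d{\left(R,p \right)} = - 4 \left(-5 - 6 + 5\right)^{2} - p = - 4 \left(-6\right)^{2} - p = \left(-4\right) 36 - p = -144 - p$)
$\frac{1}{366 + d{\left(31,-31 \right)}} = \frac{1}{366 - 113} = \frac{1}{253}$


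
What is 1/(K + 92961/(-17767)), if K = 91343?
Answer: 17767/1622798120 ≈ 1.0948e-5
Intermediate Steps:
1/(K + 92961/(-17767)) = 1/(91343 + 92961/(-17767)) = 1/(91343 + 92961*(-1/17767)) = 1/(91343 - 92961/17767) = 1/(1622798120/17767) = 17767/1622798120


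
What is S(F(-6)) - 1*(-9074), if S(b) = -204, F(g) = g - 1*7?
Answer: 8870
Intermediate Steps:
F(g) = -7 + g (F(g) = g - 7 = -7 + g)
S(F(-6)) - 1*(-9074) = -204 - 1*(-9074) = -204 + 9074 = 8870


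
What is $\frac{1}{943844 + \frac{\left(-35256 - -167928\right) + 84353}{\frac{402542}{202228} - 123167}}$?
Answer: $\frac{12453706767}{11754334465526498} \approx 1.0595 \cdot 10^{-6}$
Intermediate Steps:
$\frac{1}{943844 + \frac{\left(-35256 - -167928\right) + 84353}{\frac{402542}{202228} - 123167}} = \frac{1}{943844 + \frac{\left(-35256 + 167928\right) + 84353}{402542 \cdot \frac{1}{202228} - 123167}} = \frac{1}{943844 + \frac{132672 + 84353}{\frac{201271}{101114} - 123167}} = \frac{1}{943844 + \frac{217025}{- \frac{12453706767}{101114}}} = \frac{1}{943844 + 217025 \left(- \frac{101114}{12453706767}\right)} = \frac{1}{943844 - \frac{21944265850}{12453706767}} = \frac{1}{\frac{11754334465526498}{12453706767}} = \frac{12453706767}{11754334465526498}$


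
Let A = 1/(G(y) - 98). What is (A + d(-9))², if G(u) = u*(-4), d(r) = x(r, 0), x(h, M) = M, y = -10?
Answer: 1/3364 ≈ 0.00029727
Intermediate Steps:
d(r) = 0
G(u) = -4*u
A = -1/58 (A = 1/(-4*(-10) - 98) = 1/(40 - 98) = 1/(-58) = -1/58 ≈ -0.017241)
(A + d(-9))² = (-1/58 + 0)² = (-1/58)² = 1/3364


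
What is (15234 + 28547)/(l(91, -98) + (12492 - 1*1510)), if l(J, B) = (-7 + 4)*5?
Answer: 43781/10967 ≈ 3.9921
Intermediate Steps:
l(J, B) = -15 (l(J, B) = -3*5 = -15)
(15234 + 28547)/(l(91, -98) + (12492 - 1*1510)) = (15234 + 28547)/(-15 + (12492 - 1*1510)) = 43781/(-15 + (12492 - 1510)) = 43781/(-15 + 10982) = 43781/10967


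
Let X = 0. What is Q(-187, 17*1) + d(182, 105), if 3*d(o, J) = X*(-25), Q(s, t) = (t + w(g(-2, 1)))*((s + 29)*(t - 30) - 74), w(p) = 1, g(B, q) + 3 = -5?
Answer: 35640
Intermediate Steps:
g(B, q) = -8 (g(B, q) = -3 - 5 = -8)
Q(s, t) = (1 + t)*(-74 + (-30 + t)*(29 + s)) (Q(s, t) = (t + 1)*((s + 29)*(t - 30) - 74) = (1 + t)*((29 + s)*(-30 + t) - 74) = (1 + t)*((-30 + t)*(29 + s) - 74) = (1 + t)*(-74 + (-30 + t)*(29 + s)))
d(o, J) = 0 (d(o, J) = (0*(-25))/3 = (⅓)*0 = 0)
Q(-187, 17*1) + d(182, 105) = (-944 - 15555 - 30*(-187) + 29*(17*1)² - 187*(17*1)² - 29*(-187)*17*1) + 0 = (-944 - 915*17 + 5610 + 29*17² - 187*17² - 29*(-187)*17) + 0 = (-944 - 15555 + 5610 + 29*289 - 187*289 + 92191) + 0 = (-944 - 15555 + 5610 + 8381 - 54043 + 92191) + 0 = 35640 + 0 = 35640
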